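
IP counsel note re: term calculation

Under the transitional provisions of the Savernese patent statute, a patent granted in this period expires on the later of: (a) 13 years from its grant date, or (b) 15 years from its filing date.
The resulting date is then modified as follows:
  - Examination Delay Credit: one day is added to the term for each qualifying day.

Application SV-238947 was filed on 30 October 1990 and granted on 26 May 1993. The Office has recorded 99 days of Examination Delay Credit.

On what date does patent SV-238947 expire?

2006-09-02

(a) grant + 13 years → 26 May 2006.
(b) filing + 15 years → 30 October 2005.
Later of the two: 26 May 2006.
Examination Delay Credit: +99 days → 2 September 2006.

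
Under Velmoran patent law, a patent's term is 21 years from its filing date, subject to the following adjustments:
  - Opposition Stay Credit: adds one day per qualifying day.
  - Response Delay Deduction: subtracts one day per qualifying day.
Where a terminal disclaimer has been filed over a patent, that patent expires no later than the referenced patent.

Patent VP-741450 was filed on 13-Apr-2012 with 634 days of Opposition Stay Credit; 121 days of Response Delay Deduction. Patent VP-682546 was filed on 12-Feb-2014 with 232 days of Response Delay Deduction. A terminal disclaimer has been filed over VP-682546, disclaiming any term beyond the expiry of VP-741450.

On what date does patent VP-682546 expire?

2034-06-25

Natural term of VP-682546:
  Base: filing + 21 years → 12 February 2035.
  Response Delay Deduction: −232 days → 25 June 2034.
Expiry of referenced patent VP-741450:
  Base: filing + 21 years → 13 April 2033.
  Opposition Stay Credit: +634 days → 7 January 2035.
  Response Delay Deduction: −121 days → 8 September 2034.
Terminal disclaimer: VP-682546 expires on the earlier of 25 June 2034 and 8 September 2034.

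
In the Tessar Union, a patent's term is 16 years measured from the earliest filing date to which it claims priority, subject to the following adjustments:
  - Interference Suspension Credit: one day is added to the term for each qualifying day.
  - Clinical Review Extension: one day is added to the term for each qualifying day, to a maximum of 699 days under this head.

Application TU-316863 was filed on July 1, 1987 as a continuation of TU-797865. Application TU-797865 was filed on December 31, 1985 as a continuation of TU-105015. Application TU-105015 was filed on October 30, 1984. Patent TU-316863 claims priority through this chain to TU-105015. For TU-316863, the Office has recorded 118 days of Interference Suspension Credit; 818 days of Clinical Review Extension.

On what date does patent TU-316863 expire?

Earliest priority filing: 30 October 1984.
Base term: 30 October 1984 + 16 years → 30 October 2000.
Interference Suspension Credit: +118 days → 25 February 2001.
Clinical Review Extension: 818 days claimed exceeds the 699-day cap, so +699 days → 25 January 2003.

January 25, 2003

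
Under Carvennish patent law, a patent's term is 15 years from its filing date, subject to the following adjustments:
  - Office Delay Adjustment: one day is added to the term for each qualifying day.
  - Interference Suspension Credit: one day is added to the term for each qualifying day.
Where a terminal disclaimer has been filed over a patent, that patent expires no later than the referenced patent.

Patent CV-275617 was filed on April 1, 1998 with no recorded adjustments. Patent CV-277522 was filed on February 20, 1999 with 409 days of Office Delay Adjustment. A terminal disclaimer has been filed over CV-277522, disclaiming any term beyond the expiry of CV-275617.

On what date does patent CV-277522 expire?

Natural term of CV-277522:
  Base: filing + 15 years → 20 February 2014.
  Office Delay Adjustment: +409 days → 5 April 2015.
Expiry of referenced patent CV-275617:
  Base: filing + 15 years → 1 April 2013.
Terminal disclaimer: CV-277522 expires on the earlier of 5 April 2015 and 1 April 2013.

April 1, 2013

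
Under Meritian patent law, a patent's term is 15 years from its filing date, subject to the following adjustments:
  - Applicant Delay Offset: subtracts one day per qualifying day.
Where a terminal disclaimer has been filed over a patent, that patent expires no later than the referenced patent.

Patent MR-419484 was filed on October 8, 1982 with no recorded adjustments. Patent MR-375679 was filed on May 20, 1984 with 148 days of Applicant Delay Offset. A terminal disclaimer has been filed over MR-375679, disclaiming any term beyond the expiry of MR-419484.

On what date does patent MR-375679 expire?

Natural term of MR-375679:
  Base: filing + 15 years → 20 May 1999.
  Applicant Delay Offset: −148 days → 23 December 1998.
Expiry of referenced patent MR-419484:
  Base: filing + 15 years → 8 October 1997.
Terminal disclaimer: MR-375679 expires on the earlier of 23 December 1998 and 8 October 1997.

1997-10-08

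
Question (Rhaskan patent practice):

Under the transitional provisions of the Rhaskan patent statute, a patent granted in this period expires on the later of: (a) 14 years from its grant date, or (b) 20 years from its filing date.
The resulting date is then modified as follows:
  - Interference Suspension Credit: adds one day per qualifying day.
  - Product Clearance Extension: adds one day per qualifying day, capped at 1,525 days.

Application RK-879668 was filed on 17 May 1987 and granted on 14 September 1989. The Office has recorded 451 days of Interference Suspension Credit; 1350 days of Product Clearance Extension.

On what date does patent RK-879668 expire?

(a) grant + 14 years → 14 September 2003.
(b) filing + 20 years → 17 May 2007.
Later of the two: 17 May 2007.
Interference Suspension Credit: +451 days → 10 August 2008.
Product Clearance Extension: 1350 days (within the 1525-day cap) → +1350 days → 21 April 2012.

2012-04-21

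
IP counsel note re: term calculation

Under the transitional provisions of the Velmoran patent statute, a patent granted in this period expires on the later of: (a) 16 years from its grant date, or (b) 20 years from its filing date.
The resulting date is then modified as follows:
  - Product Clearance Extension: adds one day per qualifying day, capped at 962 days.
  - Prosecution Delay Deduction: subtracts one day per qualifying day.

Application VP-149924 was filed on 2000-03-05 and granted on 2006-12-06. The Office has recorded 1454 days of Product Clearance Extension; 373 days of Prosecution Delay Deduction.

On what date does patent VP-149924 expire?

(a) grant + 16 years → 6 December 2022.
(b) filing + 20 years → 5 March 2020.
Later of the two: 6 December 2022.
Product Clearance Extension: 1454 days claimed exceeds the 962-day cap, so +962 days → 25 July 2025.
Prosecution Delay Deduction: −373 days → 17 July 2024.

July 17, 2024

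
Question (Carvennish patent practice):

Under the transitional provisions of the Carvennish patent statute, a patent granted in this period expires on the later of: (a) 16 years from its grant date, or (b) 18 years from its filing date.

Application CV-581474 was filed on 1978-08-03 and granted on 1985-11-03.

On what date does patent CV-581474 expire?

November 3, 2001

(a) grant + 16 years → 3 November 2001.
(b) filing + 18 years → 3 August 1996.
Later of the two: 3 November 2001.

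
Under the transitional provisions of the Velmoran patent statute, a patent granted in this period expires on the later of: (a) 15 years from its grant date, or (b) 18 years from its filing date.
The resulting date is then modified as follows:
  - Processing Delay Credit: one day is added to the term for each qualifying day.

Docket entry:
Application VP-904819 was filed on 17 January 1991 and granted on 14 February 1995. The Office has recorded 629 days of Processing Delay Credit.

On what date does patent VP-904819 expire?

2011-11-05

(a) grant + 15 years → 14 February 2010.
(b) filing + 18 years → 17 January 2009.
Later of the two: 14 February 2010.
Processing Delay Credit: +629 days → 5 November 2011.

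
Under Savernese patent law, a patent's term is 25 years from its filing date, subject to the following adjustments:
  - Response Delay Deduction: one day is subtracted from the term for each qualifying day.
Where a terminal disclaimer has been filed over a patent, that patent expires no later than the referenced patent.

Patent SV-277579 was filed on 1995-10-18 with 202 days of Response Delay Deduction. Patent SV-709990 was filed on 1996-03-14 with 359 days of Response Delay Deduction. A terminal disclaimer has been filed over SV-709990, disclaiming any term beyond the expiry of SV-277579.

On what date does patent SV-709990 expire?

Natural term of SV-709990:
  Base: filing + 25 years → 14 March 2021.
  Response Delay Deduction: −359 days → 20 March 2020.
Expiry of referenced patent SV-277579:
  Base: filing + 25 years → 18 October 2020.
  Response Delay Deduction: −202 days → 30 March 2020.
Terminal disclaimer: SV-709990 expires on the earlier of 20 March 2020 and 30 March 2020.

2020-03-20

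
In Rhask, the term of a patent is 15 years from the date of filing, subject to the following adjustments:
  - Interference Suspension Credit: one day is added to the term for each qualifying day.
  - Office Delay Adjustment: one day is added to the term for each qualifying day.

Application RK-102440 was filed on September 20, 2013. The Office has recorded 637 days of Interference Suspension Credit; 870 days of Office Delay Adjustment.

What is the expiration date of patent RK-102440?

Base term: filing date + 15 years → 20 September 2028.
Interference Suspension Credit: +637 days → 19 June 2030.
Office Delay Adjustment: +870 days → 5 November 2032.

2032-11-05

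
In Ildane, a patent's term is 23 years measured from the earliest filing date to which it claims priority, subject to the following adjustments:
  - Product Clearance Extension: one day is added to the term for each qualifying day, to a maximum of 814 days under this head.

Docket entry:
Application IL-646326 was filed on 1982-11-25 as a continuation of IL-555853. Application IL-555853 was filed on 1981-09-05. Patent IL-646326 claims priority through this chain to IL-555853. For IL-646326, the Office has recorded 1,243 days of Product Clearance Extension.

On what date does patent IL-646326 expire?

Earliest priority filing: 5 September 1981.
Base term: 5 September 1981 + 23 years → 5 September 2004.
Product Clearance Extension: 1243 days claimed exceeds the 814-day cap, so +814 days → 28 November 2006.

November 28, 2006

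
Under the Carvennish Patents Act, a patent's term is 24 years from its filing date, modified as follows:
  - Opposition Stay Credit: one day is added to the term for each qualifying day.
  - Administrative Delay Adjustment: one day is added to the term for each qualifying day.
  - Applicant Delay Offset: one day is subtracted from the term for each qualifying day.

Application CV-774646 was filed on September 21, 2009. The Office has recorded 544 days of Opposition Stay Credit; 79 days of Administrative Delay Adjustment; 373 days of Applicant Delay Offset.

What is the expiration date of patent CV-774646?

2034-05-29

Base term: filing date + 24 years → 21 September 2033.
Opposition Stay Credit: +544 days → 19 March 2035.
Administrative Delay Adjustment: +79 days → 6 June 2035.
Applicant Delay Offset: −373 days → 29 May 2034.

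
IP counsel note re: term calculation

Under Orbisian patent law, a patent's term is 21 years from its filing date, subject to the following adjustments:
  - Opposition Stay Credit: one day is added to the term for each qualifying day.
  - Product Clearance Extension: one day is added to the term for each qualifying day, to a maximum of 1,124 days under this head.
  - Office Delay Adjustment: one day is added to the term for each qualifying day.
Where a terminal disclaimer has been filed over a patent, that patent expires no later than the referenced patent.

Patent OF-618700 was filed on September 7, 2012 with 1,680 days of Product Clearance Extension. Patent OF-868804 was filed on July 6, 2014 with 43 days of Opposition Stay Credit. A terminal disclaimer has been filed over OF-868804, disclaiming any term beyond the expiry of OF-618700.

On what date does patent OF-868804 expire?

Natural term of OF-868804:
  Base: filing + 21 years → 6 July 2035.
  Opposition Stay Credit: +43 days → 18 August 2035.
Expiry of referenced patent OF-618700:
  Base: filing + 21 years → 7 September 2033.
  Product Clearance Extension: 1680 days claimed exceeds the 1124-day cap, so +1124 days → 5 October 2036.
Terminal disclaimer: OF-868804 expires on the earlier of 18 August 2035 and 5 October 2036.

August 18, 2035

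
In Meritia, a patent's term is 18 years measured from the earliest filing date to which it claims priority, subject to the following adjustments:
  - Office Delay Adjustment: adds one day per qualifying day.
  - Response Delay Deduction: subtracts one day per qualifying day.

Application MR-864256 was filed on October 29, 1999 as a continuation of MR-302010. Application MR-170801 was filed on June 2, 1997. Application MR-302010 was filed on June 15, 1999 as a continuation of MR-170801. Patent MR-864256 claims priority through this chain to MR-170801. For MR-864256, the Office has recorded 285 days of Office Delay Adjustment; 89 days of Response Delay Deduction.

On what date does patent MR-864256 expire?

Earliest priority filing: 2 June 1997.
Base term: 2 June 1997 + 18 years → 2 June 2015.
Office Delay Adjustment: +285 days → 13 March 2016.
Response Delay Deduction: −89 days → 15 December 2015.

2015-12-15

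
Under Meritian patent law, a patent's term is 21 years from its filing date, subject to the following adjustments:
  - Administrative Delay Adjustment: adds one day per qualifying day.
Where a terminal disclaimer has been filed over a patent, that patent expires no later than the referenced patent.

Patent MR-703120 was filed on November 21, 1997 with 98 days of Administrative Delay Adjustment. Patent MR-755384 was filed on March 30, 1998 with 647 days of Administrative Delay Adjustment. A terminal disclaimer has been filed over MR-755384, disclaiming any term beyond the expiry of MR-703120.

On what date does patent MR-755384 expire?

Natural term of MR-755384:
  Base: filing + 21 years → 30 March 2019.
  Administrative Delay Adjustment: +647 days → 5 January 2021.
Expiry of referenced patent MR-703120:
  Base: filing + 21 years → 21 November 2018.
  Administrative Delay Adjustment: +98 days → 27 February 2019.
Terminal disclaimer: MR-755384 expires on the earlier of 5 January 2021 and 27 February 2019.

2019-02-27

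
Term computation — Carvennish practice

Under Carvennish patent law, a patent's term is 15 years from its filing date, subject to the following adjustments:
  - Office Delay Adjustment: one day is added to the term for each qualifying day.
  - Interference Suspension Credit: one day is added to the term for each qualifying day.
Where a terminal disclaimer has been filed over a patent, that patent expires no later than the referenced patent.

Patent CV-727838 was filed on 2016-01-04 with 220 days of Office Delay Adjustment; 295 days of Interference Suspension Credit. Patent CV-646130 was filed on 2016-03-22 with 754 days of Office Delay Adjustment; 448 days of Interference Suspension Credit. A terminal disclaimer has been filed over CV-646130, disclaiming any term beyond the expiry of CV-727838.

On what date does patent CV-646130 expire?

June 2, 2032

Natural term of CV-646130:
  Base: filing + 15 years → 22 March 2031.
  Office Delay Adjustment: +754 days → 14 April 2033.
  Interference Suspension Credit: +448 days → 6 July 2034.
Expiry of referenced patent CV-727838:
  Base: filing + 15 years → 4 January 2031.
  Office Delay Adjustment: +220 days → 12 August 2031.
  Interference Suspension Credit: +295 days → 2 June 2032.
Terminal disclaimer: CV-646130 expires on the earlier of 6 July 2034 and 2 June 2032.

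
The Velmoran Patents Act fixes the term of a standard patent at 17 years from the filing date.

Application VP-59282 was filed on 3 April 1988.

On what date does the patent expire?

2005-04-03

Filing date + 17 years → 3 April 2005.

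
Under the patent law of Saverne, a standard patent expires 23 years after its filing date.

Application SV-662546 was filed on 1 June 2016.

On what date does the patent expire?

2039-06-01

Filing date + 23 years → 1 June 2039.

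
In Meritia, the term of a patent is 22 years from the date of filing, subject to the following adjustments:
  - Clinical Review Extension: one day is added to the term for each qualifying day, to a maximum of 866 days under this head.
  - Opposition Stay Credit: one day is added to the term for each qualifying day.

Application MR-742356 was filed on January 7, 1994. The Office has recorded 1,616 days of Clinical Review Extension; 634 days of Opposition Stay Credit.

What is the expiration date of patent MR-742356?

Base term: filing date + 22 years → 7 January 2016.
Clinical Review Extension: 1616 days claimed exceeds the 866-day cap, so +866 days → 22 May 2018.
Opposition Stay Credit: +634 days → 15 February 2020.

February 15, 2020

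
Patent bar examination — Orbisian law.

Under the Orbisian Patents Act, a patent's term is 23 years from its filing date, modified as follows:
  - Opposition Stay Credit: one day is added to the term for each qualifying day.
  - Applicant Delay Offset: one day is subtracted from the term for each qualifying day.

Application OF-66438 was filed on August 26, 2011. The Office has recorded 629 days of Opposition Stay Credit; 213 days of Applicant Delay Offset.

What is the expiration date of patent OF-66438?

2035-10-16

Base term: filing date + 23 years → 26 August 2034.
Opposition Stay Credit: +629 days → 16 May 2036.
Applicant Delay Offset: −213 days → 16 October 2035.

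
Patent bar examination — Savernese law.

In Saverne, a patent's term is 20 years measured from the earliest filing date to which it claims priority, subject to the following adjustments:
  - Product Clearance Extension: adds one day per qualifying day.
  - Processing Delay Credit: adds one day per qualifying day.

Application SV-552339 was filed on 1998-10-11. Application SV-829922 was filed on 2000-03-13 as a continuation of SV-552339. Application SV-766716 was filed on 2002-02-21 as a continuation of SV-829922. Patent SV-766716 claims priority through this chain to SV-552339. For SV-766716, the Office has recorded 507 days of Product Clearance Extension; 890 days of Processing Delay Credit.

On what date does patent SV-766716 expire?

Earliest priority filing: 11 October 1998.
Base term: 11 October 1998 + 20 years → 11 October 2018.
Product Clearance Extension: +507 days → 1 March 2020.
Processing Delay Credit: +890 days → 8 August 2022.

2022-08-08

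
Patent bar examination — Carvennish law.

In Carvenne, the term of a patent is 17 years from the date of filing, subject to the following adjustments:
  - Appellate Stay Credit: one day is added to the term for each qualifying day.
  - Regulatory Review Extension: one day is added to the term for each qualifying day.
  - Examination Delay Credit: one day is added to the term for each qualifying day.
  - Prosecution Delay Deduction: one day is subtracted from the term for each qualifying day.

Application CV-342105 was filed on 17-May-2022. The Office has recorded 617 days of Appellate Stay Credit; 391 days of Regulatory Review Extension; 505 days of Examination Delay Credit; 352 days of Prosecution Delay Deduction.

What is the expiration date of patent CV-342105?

Base term: filing date + 17 years → 17 May 2039.
Appellate Stay Credit: +617 days → 23 January 2041.
Regulatory Review Extension: +391 days → 18 February 2042.
Examination Delay Credit: +505 days → 8 July 2043.
Prosecution Delay Deduction: −352 days → 21 July 2042.

July 21, 2042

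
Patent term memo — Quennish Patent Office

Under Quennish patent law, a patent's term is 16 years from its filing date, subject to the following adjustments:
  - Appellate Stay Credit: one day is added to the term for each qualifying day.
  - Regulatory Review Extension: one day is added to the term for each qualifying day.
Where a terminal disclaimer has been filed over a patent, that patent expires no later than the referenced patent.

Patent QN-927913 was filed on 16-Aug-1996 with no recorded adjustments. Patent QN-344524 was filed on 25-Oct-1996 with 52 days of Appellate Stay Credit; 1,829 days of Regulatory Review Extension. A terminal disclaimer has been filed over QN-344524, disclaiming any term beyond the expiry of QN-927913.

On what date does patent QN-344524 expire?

August 16, 2012

Natural term of QN-344524:
  Base: filing + 16 years → 25 October 2012.
  Appellate Stay Credit: +52 days → 16 December 2012.
  Regulatory Review Extension: +1829 days → 19 December 2017.
Expiry of referenced patent QN-927913:
  Base: filing + 16 years → 16 August 2012.
Terminal disclaimer: QN-344524 expires on the earlier of 19 December 2017 and 16 August 2012.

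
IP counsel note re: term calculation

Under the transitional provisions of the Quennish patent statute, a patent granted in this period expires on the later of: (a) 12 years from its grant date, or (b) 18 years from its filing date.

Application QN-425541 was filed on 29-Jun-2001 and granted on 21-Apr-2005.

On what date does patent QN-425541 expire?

(a) grant + 12 years → 21 April 2017.
(b) filing + 18 years → 29 June 2019.
Later of the two: 29 June 2019.

June 29, 2019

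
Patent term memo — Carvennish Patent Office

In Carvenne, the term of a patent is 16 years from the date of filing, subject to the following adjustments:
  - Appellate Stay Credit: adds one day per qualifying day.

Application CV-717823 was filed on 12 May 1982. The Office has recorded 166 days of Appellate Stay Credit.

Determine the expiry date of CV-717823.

Base term: filing date + 16 years → 12 May 1998.
Appellate Stay Credit: +166 days → 25 October 1998.

1998-10-25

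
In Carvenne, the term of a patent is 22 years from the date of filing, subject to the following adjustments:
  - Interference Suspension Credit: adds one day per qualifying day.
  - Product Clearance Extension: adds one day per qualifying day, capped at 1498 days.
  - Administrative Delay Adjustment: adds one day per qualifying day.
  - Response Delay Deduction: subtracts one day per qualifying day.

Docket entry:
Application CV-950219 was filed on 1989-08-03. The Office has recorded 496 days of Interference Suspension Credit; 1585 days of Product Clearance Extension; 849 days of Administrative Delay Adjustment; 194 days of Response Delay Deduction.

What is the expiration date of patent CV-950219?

November 3, 2018

Base term: filing date + 22 years → 3 August 2011.
Interference Suspension Credit: +496 days → 11 December 2012.
Product Clearance Extension: 1585 days claimed exceeds the 1498-day cap, so +1498 days → 17 January 2017.
Administrative Delay Adjustment: +849 days → 16 May 2019.
Response Delay Deduction: −194 days → 3 November 2018.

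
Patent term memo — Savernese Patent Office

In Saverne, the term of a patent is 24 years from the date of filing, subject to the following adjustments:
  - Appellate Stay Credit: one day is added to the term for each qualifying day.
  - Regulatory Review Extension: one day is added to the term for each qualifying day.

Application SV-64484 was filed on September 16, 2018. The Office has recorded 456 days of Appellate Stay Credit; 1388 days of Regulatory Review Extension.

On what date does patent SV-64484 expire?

Base term: filing date + 24 years → 16 September 2042.
Appellate Stay Credit: +456 days → 16 December 2043.
Regulatory Review Extension: +1388 days → 4 October 2047.

2047-10-04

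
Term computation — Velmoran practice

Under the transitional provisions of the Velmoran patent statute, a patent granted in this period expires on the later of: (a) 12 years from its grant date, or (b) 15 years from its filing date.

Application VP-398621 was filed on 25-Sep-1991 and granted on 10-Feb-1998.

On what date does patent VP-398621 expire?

(a) grant + 12 years → 10 February 2010.
(b) filing + 15 years → 25 September 2006.
Later of the two: 10 February 2010.

February 10, 2010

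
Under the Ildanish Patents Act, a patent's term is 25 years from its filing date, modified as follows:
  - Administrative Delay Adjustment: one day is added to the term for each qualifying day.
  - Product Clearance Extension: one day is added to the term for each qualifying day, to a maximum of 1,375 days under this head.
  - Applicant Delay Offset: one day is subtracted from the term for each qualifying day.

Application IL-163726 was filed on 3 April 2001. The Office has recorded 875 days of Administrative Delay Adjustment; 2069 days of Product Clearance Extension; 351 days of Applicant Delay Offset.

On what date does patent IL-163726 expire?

2031-06-15

Base term: filing date + 25 years → 3 April 2026.
Administrative Delay Adjustment: +875 days → 25 August 2028.
Product Clearance Extension: 2069 days claimed exceeds the 1375-day cap, so +1375 days → 31 May 2032.
Applicant Delay Offset: −351 days → 15 June 2031.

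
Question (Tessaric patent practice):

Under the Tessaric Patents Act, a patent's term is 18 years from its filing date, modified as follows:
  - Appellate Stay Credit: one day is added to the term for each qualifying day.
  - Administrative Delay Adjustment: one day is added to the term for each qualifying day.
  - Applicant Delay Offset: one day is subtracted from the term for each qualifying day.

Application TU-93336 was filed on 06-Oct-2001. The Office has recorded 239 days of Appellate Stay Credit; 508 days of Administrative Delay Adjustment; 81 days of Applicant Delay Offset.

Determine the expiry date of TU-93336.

Base term: filing date + 18 years → 6 October 2019.
Appellate Stay Credit: +239 days → 1 June 2020.
Administrative Delay Adjustment: +508 days → 22 October 2021.
Applicant Delay Offset: −81 days → 2 August 2021.

August 2, 2021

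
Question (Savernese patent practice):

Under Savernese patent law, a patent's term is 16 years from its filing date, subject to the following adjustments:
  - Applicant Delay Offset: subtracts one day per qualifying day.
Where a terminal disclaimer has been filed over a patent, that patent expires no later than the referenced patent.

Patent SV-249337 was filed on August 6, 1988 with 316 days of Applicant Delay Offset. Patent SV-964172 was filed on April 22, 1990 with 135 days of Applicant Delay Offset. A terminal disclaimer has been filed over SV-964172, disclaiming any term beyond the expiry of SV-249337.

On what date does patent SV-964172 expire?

Natural term of SV-964172:
  Base: filing + 16 years → 22 April 2006.
  Applicant Delay Offset: −135 days → 8 December 2005.
Expiry of referenced patent SV-249337:
  Base: filing + 16 years → 6 August 2004.
  Applicant Delay Offset: −316 days → 25 September 2003.
Terminal disclaimer: SV-964172 expires on the earlier of 8 December 2005 and 25 September 2003.

2003-09-25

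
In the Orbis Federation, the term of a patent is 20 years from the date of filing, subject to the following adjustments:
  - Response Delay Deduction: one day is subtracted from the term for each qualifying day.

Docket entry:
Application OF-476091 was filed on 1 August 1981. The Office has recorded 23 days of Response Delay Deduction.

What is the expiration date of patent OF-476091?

2001-07-09

Base term: filing date + 20 years → 1 August 2001.
Response Delay Deduction: −23 days → 9 July 2001.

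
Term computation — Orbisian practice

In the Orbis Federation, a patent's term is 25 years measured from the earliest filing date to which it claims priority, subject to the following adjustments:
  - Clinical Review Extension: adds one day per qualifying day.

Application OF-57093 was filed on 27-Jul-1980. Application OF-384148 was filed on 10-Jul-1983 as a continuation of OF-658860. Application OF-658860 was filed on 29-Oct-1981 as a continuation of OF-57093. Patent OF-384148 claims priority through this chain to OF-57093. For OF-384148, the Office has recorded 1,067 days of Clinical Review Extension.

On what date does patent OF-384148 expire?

June 28, 2008

Earliest priority filing: 27 July 1980.
Base term: 27 July 1980 + 25 years → 27 July 2005.
Clinical Review Extension: +1067 days → 28 June 2008.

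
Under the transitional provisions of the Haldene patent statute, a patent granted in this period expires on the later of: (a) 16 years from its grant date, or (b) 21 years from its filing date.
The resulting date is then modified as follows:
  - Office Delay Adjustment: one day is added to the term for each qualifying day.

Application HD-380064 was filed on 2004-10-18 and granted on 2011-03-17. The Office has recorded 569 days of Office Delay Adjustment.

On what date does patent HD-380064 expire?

(a) grant + 16 years → 17 March 2027.
(b) filing + 21 years → 18 October 2025.
Later of the two: 17 March 2027.
Office Delay Adjustment: +569 days → 6 October 2028.

October 6, 2028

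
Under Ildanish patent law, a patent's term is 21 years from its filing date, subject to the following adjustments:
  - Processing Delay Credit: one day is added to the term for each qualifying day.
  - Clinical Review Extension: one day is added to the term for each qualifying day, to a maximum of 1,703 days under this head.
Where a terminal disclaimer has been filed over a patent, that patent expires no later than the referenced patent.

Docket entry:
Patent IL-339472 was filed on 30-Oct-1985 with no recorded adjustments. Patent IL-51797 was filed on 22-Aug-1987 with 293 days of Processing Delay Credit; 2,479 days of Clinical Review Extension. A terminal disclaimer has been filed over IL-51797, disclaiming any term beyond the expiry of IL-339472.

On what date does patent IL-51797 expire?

2006-10-30

Natural term of IL-51797:
  Base: filing + 21 years → 22 August 2008.
  Processing Delay Credit: +293 days → 11 June 2009.
  Clinical Review Extension: 2479 days claimed exceeds the 1703-day cap, so +1703 days → 8 February 2014.
Expiry of referenced patent IL-339472:
  Base: filing + 21 years → 30 October 2006.
Terminal disclaimer: IL-51797 expires on the earlier of 8 February 2014 and 30 October 2006.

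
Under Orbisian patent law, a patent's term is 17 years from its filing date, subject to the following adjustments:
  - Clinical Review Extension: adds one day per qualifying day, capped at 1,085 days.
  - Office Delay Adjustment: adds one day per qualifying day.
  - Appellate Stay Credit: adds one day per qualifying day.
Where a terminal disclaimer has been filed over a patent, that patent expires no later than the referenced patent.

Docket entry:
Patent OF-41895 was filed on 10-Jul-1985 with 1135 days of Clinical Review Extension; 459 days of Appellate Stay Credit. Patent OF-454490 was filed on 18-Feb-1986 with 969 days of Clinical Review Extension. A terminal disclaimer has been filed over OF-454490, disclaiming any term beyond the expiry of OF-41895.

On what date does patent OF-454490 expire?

Natural term of OF-454490:
  Base: filing + 17 years → 18 February 2003.
  Clinical Review Extension: 969 days (within the 1085-day cap) → +969 days → 14 October 2005.
Expiry of referenced patent OF-41895:
  Base: filing + 17 years → 10 July 2002.
  Clinical Review Extension: 1135 days claimed exceeds the 1085-day cap, so +1085 days → 29 June 2005.
  Appellate Stay Credit: +459 days → 1 October 2006.
Terminal disclaimer: OF-454490 expires on the earlier of 14 October 2005 and 1 October 2006.

2005-10-14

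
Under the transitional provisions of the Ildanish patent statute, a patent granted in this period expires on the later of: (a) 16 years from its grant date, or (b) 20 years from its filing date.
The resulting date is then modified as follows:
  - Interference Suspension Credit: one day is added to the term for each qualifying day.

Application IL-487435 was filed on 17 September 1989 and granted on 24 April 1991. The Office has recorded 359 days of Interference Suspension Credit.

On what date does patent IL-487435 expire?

(a) grant + 16 years → 24 April 2007.
(b) filing + 20 years → 17 September 2009.
Later of the two: 17 September 2009.
Interference Suspension Credit: +359 days → 11 September 2010.

2010-09-11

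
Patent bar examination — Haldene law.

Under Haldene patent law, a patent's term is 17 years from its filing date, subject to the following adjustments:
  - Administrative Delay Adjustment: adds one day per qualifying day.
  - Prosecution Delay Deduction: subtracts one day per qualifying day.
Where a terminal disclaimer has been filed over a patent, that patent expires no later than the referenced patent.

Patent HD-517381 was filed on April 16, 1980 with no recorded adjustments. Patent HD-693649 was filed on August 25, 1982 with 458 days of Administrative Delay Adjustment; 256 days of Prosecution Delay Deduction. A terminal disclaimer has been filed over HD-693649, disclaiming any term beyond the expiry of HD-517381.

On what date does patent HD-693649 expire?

1997-04-16

Natural term of HD-693649:
  Base: filing + 17 years → 25 August 1999.
  Administrative Delay Adjustment: +458 days → 25 November 2000.
  Prosecution Delay Deduction: −256 days → 14 March 2000.
Expiry of referenced patent HD-517381:
  Base: filing + 17 years → 16 April 1997.
Terminal disclaimer: HD-693649 expires on the earlier of 14 March 2000 and 16 April 1997.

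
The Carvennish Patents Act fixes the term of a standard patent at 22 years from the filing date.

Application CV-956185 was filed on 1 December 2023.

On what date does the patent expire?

2045-12-01

Filing date + 22 years → 1 December 2045.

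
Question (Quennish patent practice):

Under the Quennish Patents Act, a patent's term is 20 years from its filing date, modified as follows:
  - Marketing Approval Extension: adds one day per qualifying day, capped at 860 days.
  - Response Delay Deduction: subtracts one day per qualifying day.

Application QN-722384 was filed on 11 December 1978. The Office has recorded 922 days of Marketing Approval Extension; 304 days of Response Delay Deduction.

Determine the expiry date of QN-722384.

Base term: filing date + 20 years → 11 December 1998.
Marketing Approval Extension: 922 days claimed exceeds the 860-day cap, so +860 days → 19 April 2001.
Response Delay Deduction: −304 days → 19 June 2000.

2000-06-19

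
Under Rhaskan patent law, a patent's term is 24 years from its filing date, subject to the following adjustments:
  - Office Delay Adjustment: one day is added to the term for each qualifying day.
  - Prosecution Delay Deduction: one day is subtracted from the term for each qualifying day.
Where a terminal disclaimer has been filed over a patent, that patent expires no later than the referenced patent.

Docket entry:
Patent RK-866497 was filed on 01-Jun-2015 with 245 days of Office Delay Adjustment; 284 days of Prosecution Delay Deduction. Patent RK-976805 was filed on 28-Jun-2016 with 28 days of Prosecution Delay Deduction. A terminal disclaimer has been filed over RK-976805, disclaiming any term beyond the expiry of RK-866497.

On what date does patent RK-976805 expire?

Natural term of RK-976805:
  Base: filing + 24 years → 28 June 2040.
  Prosecution Delay Deduction: −28 days → 31 May 2040.
Expiry of referenced patent RK-866497:
  Base: filing + 24 years → 1 June 2039.
  Office Delay Adjustment: +245 days → 1 February 2040.
  Prosecution Delay Deduction: −284 days → 23 April 2039.
Terminal disclaimer: RK-976805 expires on the earlier of 31 May 2040 and 23 April 2039.

April 23, 2039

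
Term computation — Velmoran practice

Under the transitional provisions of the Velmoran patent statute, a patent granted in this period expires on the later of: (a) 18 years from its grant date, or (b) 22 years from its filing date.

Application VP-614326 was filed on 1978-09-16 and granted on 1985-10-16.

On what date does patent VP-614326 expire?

(a) grant + 18 years → 16 October 2003.
(b) filing + 22 years → 16 September 2000.
Later of the two: 16 October 2003.

October 16, 2003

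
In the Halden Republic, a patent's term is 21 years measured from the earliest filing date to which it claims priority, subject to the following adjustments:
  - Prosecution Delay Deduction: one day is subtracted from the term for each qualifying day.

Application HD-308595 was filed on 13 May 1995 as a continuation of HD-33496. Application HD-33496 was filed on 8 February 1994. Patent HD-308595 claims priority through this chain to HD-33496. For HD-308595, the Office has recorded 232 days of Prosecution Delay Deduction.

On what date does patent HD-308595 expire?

Earliest priority filing: 8 February 1994.
Base term: 8 February 1994 + 21 years → 8 February 2015.
Prosecution Delay Deduction: −232 days → 21 June 2014.

2014-06-21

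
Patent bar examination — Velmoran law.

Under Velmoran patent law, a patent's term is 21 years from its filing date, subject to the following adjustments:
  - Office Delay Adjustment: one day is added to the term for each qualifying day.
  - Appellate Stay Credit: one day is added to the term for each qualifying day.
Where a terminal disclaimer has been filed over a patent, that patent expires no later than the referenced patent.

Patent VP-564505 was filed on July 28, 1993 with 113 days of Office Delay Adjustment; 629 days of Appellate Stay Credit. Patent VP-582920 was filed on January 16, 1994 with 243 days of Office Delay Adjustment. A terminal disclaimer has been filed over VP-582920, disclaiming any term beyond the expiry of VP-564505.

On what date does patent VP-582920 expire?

2015-09-16

Natural term of VP-582920:
  Base: filing + 21 years → 16 January 2015.
  Office Delay Adjustment: +243 days → 16 September 2015.
Expiry of referenced patent VP-564505:
  Base: filing + 21 years → 28 July 2014.
  Office Delay Adjustment: +113 days → 18 November 2014.
  Appellate Stay Credit: +629 days → 8 August 2016.
Terminal disclaimer: VP-582920 expires on the earlier of 16 September 2015 and 8 August 2016.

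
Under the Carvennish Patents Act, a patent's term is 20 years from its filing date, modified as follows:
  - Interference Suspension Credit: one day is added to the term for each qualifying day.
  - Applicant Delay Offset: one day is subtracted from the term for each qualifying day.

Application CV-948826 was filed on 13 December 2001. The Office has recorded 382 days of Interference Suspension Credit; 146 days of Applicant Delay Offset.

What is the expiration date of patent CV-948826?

Base term: filing date + 20 years → 13 December 2021.
Interference Suspension Credit: +382 days → 30 December 2022.
Applicant Delay Offset: −146 days → 6 August 2022.

2022-08-06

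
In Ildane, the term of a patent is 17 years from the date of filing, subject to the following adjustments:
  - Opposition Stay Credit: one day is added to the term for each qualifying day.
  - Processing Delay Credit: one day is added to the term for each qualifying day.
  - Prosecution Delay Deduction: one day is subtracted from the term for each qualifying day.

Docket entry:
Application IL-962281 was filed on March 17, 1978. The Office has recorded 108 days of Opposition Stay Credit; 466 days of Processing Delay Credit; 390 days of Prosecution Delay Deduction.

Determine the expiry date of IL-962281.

Base term: filing date + 17 years → 17 March 1995.
Opposition Stay Credit: +108 days → 3 July 1995.
Processing Delay Credit: +466 days → 11 October 1996.
Prosecution Delay Deduction: −390 days → 17 September 1995.

1995-09-17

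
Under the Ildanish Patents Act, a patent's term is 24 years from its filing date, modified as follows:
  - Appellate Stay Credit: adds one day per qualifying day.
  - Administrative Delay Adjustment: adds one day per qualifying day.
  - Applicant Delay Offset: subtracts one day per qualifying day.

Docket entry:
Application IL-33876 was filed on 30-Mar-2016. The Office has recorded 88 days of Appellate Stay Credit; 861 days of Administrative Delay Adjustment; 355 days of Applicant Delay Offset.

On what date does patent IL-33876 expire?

November 14, 2041

Base term: filing date + 24 years → 30 March 2040.
Appellate Stay Credit: +88 days → 26 June 2040.
Administrative Delay Adjustment: +861 days → 4 November 2042.
Applicant Delay Offset: −355 days → 14 November 2041.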